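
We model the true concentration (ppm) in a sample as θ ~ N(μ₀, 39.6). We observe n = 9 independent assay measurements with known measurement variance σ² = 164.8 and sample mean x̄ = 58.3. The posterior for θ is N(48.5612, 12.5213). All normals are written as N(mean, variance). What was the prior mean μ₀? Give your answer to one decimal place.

The posterior mean is a precision-weighted average: μ_n = (τ₀μ₀ + τ_data·x̄)/(τ₀+τ_data), with τ₀=1/σ₀² and τ_data=n/σ².
Here τ₀ = 1/39.6 = 0.025253 and τ_data = 9/164.8 = 0.054612, so τ_n = 0.079865.
Rearranging for μ₀: μ₀ = (μ_n·τ_n − τ_data·x̄)/τ₀ = (48.5612·0.079865 − 0.054612·58.3) / 0.025253 = 0.694461/0.025253 ≈ 27.5.

μ₀ = 27.5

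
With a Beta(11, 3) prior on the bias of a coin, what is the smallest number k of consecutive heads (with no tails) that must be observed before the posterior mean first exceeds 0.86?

k = 8

After k heads and 0 tails the posterior is Beta(11+k, 3), with mean (11+k)/(11+3+k).
Set (11+k)/(14+k) > 0.86 and solve: k > (0.86·14 − 11)/(1 − 0.86) = 7.429.
The smallest integer exceeding 7.429 is 8.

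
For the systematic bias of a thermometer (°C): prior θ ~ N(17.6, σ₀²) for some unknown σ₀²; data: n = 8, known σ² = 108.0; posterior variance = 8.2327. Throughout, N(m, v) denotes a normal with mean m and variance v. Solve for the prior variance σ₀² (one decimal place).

For the Normal–Normal model with known σ², precisions add: τ_n = τ₀ + n/σ².
So 1/σ₀² = 1/8.2327 − 8/108.0 = 0.121467 − 0.074074 = 0.047393.
Hence σ₀² = 1/0.047393 ≈ 21.1.

σ₀² = 21.1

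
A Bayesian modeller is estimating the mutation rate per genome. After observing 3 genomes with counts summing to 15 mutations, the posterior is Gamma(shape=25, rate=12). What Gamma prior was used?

Gamma(shape=10, rate=9)

Gamma–Poisson conjugacy: posterior shape = α + Σxᵢ, posterior rate = β + n.
So α = 25 − 15 = 10 and β = 12 − 3 = 9.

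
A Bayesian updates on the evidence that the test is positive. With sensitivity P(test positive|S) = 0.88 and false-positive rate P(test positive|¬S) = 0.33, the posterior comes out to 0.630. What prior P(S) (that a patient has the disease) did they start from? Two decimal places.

P(S) = 0.39

Bayes' rule in odds form gives O(S|E) = O(S)·[P(E|S)/P(E|¬S)], hence O(S) = O(S|E)/LR.
Posterior odds = 0.630/(1−0.630) = 1.7027. LR = 0.88/0.33 = 2.6667.
Prior odds = 1.7027/2.6667 = 0.6385, so P(S) = 0.6385/(1+0.6385) ≈ 0.39.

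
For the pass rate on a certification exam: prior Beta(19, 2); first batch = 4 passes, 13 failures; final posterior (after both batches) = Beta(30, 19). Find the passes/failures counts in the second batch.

7 passes and 4 failures

Sequential conjugate updates are equivalent to a single update on the pooled data, so total successes = posterior α − prior α and total failures = posterior β − prior β.
Total across both batches: 30−19=11 passes, 19−2=17 failures.
Subtract the first batch: 11−4=7 passes and 17−13=4 failures.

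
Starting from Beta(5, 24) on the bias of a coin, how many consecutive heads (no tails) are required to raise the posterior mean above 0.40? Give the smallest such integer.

k = 12

After k heads and 0 tails the posterior is Beta(5+k, 24), with mean (5+k)/(5+24+k).
Set (5+k)/(29+k) > 0.40 and solve: k > (0.40·29 − 5)/(1 − 0.40) = 11.000.
The smallest integer exceeding 11.000 is 12.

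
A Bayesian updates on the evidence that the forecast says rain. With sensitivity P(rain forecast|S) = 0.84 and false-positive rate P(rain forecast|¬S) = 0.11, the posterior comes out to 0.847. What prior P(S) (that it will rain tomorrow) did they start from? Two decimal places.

In odds form, posterior odds = prior odds × likelihood ratio, so prior odds = posterior odds ÷ LR.
Posterior odds = 0.847/(1−0.847) = 5.5359. LR = 0.84/0.11 = 7.6364.
Prior odds = 5.5359/7.6364 = 0.7249, so P(S) = 0.7249/(1+0.7249) ≈ 0.42.

P(S) = 0.42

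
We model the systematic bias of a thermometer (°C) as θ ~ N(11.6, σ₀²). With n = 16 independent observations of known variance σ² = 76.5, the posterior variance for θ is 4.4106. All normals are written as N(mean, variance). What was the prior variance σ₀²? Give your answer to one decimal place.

Posterior precision equals prior precision plus data precision: 1/σ_n² = 1/σ₀² + n/σ².
So 1/σ₀² = 1/4.4106 − 16/76.5 = 0.226727 − 0.209150 = 0.017577.
Hence σ₀² = 1/0.017577 ≈ 56.9.

σ₀² = 56.9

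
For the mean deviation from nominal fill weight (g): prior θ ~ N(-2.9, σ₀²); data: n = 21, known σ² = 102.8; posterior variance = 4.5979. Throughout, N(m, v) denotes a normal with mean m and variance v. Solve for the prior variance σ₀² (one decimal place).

σ₀² = 75.7

Posterior precision equals prior precision plus data precision: 1/σ_n² = 1/σ₀² + n/σ².
So 1/σ₀² = 1/4.5979 − 21/102.8 = 0.217491 − 0.204280 = 0.013211.
Hence σ₀² = 1/0.013211 ≈ 75.7.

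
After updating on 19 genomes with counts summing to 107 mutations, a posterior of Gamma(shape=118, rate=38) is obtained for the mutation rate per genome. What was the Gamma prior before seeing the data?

Gamma(shape=11, rate=19)

A Gamma(α, β) prior (rate parametrization) on a Poisson rate with n observations summing to S gives posterior Gamma(α+S, β+n).
So α = 118 − 107 = 11 and β = 38 − 19 = 19.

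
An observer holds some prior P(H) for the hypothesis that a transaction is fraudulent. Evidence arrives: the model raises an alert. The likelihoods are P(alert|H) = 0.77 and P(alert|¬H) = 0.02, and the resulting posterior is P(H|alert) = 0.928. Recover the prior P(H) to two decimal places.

Bayes' rule in odds form gives O(H|E) = O(H)·[P(E|H)/P(E|¬H)], hence O(H) = O(H|E)/LR.
Posterior odds = 0.928/(1−0.928) = 12.8889. LR = 0.77/0.02 = 38.5000.
Prior odds = 12.8889/38.5000 = 0.3348, so P(H) = 0.3348/(1+0.3348) ≈ 0.25.

P(H) = 0.25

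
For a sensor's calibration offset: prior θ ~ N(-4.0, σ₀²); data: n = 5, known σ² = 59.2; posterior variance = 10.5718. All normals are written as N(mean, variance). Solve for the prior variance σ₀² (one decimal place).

σ₀² = 98.7

For the Normal–Normal model with known σ², precisions add: τ_n = τ₀ + n/σ².
So 1/σ₀² = 1/10.5718 − 5/59.2 = 0.094591 − 0.084459 = 0.010132.
Hence σ₀² = 1/0.010132 ≈ 98.7.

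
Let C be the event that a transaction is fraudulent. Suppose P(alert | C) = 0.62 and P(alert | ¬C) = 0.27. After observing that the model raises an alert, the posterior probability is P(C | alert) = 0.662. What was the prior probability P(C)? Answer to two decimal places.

P(C) = 0.46

In odds form, posterior odds = prior odds × likelihood ratio, so prior odds = posterior odds ÷ LR.
Posterior odds = 0.662/(1−0.662) = 1.9586. LR = 0.62/0.27 = 2.2963.
Prior odds = 1.9586/2.2963 = 0.8529, so P(C) = 0.8529/(1+0.8529) ≈ 0.46.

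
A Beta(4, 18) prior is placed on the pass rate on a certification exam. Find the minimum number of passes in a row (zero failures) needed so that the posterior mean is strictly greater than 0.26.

After k passes and 0 failures the posterior is Beta(4+k, 18), with mean (4+k)/(4+18+k).
Set (4+k)/(22+k) > 0.26 and solve: k > (0.26·22 − 4)/(1 − 0.26) = 2.324.
The smallest integer exceeding 2.324 is 3.

k = 3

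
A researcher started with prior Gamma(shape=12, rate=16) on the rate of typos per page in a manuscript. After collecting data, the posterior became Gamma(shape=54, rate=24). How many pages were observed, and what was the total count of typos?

n = 8 pages with total 42 typos

Gamma–Poisson conjugacy: posterior shape = α + Σxᵢ, posterior rate = β + n.
Matching: Σxᵢ = 54 − 12 = 42 and n = 24 − 16 = 8.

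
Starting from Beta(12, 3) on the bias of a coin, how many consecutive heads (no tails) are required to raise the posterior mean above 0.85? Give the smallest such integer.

k = 6

After k heads and 0 tails the posterior is Beta(12+k, 3), with mean (12+k)/(12+3+k).
Set (12+k)/(15+k) > 0.85 and solve: k > (0.85·15 − 12)/(1 − 0.85) = 5.000.
The smallest integer exceeding 5.000 is 6.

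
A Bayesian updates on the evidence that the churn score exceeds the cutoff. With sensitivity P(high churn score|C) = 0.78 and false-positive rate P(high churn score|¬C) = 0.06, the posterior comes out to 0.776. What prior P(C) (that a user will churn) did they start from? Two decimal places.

P(C) = 0.21

Bayes' rule in odds form gives O(C|E) = O(C)·[P(E|C)/P(E|¬C)], hence O(C) = O(C|E)/LR.
Posterior odds = 0.776/(1−0.776) = 3.4643. LR = 0.78/0.06 = 13.0000.
Prior odds = 3.4643/13.0000 = 0.2665, so P(C) = 0.2665/(1+0.2665) ≈ 0.21.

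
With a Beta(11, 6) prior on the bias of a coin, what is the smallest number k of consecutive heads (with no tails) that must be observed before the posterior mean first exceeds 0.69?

After k heads and 0 tails the posterior is Beta(11+k, 6), with mean (11+k)/(11+6+k).
Set (11+k)/(17+k) > 0.69 and solve: k > (0.69·17 − 11)/(1 − 0.69) = 2.355.
The smallest integer exceeding 2.355 is 3, and checking k=3: (14)/(20) = 0.7000 > 0.69.

k = 3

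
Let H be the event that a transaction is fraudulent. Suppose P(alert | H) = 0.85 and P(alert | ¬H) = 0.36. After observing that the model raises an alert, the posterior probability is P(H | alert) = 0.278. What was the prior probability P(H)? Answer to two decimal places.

Bayes' rule in odds form gives O(H|E) = O(H)·[P(E|H)/P(E|¬H)], hence O(H) = O(H|E)/LR.
Posterior odds = 0.278/(1−0.278) = 0.3850. LR = 0.85/0.36 = 2.3611.
Prior odds = 0.3850/2.3611 = 0.1631, so P(H) = 0.1631/(1+0.1631) ≈ 0.14.

P(H) = 0.14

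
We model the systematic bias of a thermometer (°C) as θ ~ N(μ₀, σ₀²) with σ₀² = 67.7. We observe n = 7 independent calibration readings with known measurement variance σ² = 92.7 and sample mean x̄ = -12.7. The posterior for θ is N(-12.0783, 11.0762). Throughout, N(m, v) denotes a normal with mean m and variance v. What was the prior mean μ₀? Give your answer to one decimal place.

μ₀ = -8.9

The posterior mean is a precision-weighted average: μ_n = (τ₀μ₀ + τ_data·x̄)/(τ₀+τ_data), with τ₀=1/σ₀² and τ_data=n/σ².
Here τ₀ = 1/67.7 = 0.014771 and τ_data = 7/92.7 = 0.075512, so τ_n = 0.090283.
Rearranging for μ₀: μ₀ = (μ_n·τ_n − τ_data·x̄)/τ₀ = (-12.0783·0.090283 − 0.075512·-12.7) / 0.014771 = -0.131463/0.014771 ≈ -8.9.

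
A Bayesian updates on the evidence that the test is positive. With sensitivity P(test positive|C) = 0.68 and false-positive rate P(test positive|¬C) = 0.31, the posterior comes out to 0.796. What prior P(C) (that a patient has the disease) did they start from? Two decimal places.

In odds form, posterior odds = prior odds × likelihood ratio, so prior odds = posterior odds ÷ LR.
Posterior odds = 0.796/(1−0.796) = 3.9020. LR = 0.68/0.31 = 2.1935.
Prior odds = 3.9020/2.1935 = 1.7789, so P(C) = 1.7789/(1+1.7789) ≈ 0.64.

P(C) = 0.64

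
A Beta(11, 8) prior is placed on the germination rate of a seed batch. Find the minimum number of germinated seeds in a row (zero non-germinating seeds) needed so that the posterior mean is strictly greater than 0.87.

After k germinated seeds and 0 non-germinating seeds the posterior is Beta(11+k, 8), with mean (11+k)/(11+8+k).
Set (11+k)/(19+k) > 0.87 and solve: k > (0.87·19 − 11)/(1 − 0.87) = 42.538.
The smallest integer exceeding 42.538 is 43.

k = 43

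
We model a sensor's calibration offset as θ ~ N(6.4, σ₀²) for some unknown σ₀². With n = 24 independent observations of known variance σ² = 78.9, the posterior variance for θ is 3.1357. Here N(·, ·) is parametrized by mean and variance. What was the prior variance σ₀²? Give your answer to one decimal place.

Posterior precision equals prior precision plus data precision: 1/σ_n² = 1/σ₀² + n/σ².
So 1/σ₀² = 1/3.1357 − 24/78.9 = 0.318908 − 0.304183 = 0.014725.
Hence σ₀² = 1/0.014725 ≈ 67.9.

σ₀² = 67.9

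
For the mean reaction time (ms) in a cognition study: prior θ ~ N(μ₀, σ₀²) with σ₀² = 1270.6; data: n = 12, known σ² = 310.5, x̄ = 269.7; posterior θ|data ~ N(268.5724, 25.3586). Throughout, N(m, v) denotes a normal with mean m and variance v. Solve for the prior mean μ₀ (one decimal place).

The posterior mean is a precision-weighted average: μ_n = (τ₀μ₀ + τ_data·x̄)/(τ₀+τ_data), with τ₀=1/σ₀² and τ_data=n/σ².
Here τ₀ = 1/1270.6 = 0.000787 and τ_data = 12/310.5 = 0.038647, so τ_n = 0.039434.
Rearranging for μ₀: μ₀ = (μ_n·τ_n − τ_data·x̄)/τ₀ = (268.5724·0.039434 − 0.038647·269.7) / 0.000787 = 0.167788/0.000787 ≈ 213.2.

μ₀ = 213.2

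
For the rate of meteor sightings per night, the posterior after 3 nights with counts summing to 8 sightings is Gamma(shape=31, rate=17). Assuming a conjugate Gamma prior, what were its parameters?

A Gamma(α, β) prior (rate parametrization) on a Poisson rate with n observations summing to S gives posterior Gamma(α+S, β+n).
So α = 31 − 8 = 23 and β = 17 − 3 = 14.

Gamma(shape=23, rate=14)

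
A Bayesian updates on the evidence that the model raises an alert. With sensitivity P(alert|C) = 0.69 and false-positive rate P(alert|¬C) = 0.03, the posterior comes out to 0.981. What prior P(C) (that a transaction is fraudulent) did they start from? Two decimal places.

P(C) = 0.69

Bayes' rule in odds form gives O(C|E) = O(C)·[P(E|C)/P(E|¬C)], hence O(C) = O(C|E)/LR.
Posterior odds = 0.981/(1−0.981) = 51.6316. LR = 0.69/0.03 = 23.0000.
Prior odds = 51.6316/23.0000 = 2.2449, so P(C) = 2.2449/(1+2.2449) ≈ 0.69.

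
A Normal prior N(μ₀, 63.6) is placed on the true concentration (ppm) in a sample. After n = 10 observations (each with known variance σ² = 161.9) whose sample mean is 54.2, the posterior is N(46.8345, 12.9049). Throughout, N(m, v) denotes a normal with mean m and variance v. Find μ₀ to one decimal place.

The posterior mean is a precision-weighted average: μ_n = (τ₀μ₀ + τ_data·x̄)/(τ₀+τ_data), with τ₀=1/σ₀² and τ_data=n/σ².
Here τ₀ = 1/63.6 = 0.015723 and τ_data = 10/161.9 = 0.061767, so τ_n = 0.077490.
Rearranging for μ₀: μ₀ = (μ_n·τ_n − τ_data·x̄)/τ₀ = (46.8345·0.077490 − 0.061767·54.2) / 0.015723 = 0.281434/0.015723 ≈ 17.9.

μ₀ = 17.9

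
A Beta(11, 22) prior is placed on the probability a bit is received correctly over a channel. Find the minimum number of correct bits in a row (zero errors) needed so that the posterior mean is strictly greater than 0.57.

k = 19

After k correct bits and 0 errors the posterior is Beta(11+k, 22), with mean (11+k)/(11+22+k).
Set (11+k)/(33+k) > 0.57 and solve: k > (0.57·33 − 11)/(1 − 0.57) = 18.163.
The smallest integer exceeding 18.163 is 19, and checking k=19: (30)/(52) = 0.5769 > 0.57.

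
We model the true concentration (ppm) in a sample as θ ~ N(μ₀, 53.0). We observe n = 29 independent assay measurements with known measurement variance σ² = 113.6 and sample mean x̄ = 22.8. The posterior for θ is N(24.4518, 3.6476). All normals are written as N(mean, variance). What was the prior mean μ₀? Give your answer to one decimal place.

The posterior mean is a precision-weighted average: μ_n = (τ₀μ₀ + τ_data·x̄)/(τ₀+τ_data), with τ₀=1/σ₀² and τ_data=n/σ².
Here τ₀ = 1/53.0 = 0.018868 and τ_data = 29/113.6 = 0.255282, so τ_n = 0.274150.
Rearranging for μ₀: μ₀ = (μ_n·τ_n − τ_data·x̄)/τ₀ = (24.4518·0.274150 − 0.255282·22.8) / 0.018868 = 0.883031/0.018868 ≈ 46.8.

μ₀ = 46.8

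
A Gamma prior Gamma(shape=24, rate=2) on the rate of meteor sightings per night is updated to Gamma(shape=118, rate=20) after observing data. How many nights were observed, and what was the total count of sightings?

n = 18 nights with total 94 sightings

Gamma–Poisson conjugacy: posterior shape = α + Σxᵢ, posterior rate = β + n.
Matching: Σxᵢ = 118 − 24 = 94 and n = 20 − 2 = 18.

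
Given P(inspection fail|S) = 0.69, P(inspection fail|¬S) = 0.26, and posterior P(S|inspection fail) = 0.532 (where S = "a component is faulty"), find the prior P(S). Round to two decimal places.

P(S) = 0.30

Bayes' rule in odds form gives O(S|E) = O(S)·[P(E|S)/P(E|¬S)], hence O(S) = O(S|E)/LR.
Posterior odds = 0.532/(1−0.532) = 1.1368. LR = 0.69/0.26 = 2.6538.
Prior odds = 1.1368/2.6538 = 0.4284, so P(S) = 0.4284/(1+0.4284) ≈ 0.30.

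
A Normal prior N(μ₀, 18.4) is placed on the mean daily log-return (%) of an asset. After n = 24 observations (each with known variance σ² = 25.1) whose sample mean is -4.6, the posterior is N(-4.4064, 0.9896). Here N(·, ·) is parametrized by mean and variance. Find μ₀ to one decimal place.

With known observation variance, the Normal–Normal posterior has precision τ_n = τ₀ + n/σ² and mean μ_n = (τ₀μ₀ + (n/σ²)x̄)/τ_n.
Here τ₀ = 1/18.4 = 0.054348 and τ_data = 24/25.1 = 0.956175, so τ_n = 1.010523.
Rearranging for μ₀: μ₀ = (μ_n·τ_n − τ_data·x̄)/τ₀ = (-4.4064·1.010523 − 0.956175·-4.6) / 0.054348 = -0.054364/0.054348 ≈ -1.0.

μ₀ = -1.0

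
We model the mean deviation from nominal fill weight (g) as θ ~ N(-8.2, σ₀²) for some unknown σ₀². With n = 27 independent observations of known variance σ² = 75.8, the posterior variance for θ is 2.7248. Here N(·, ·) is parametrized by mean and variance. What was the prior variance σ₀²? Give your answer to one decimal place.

σ₀² = 92.6

For the Normal–Normal model with known σ², precisions add: τ_n = τ₀ + n/σ².
So 1/σ₀² = 1/2.7248 − 27/75.8 = 0.366999 − 0.356201 = 0.010798.
Hence σ₀² = 1/0.010798 ≈ 92.6.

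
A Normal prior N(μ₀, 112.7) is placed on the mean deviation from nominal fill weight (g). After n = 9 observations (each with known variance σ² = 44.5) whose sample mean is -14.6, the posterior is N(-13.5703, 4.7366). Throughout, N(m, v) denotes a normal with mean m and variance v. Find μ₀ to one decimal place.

The posterior mean is a precision-weighted average: μ_n = (τ₀μ₀ + τ_data·x̄)/(τ₀+τ_data), with τ₀=1/σ₀² and τ_data=n/σ².
Here τ₀ = 1/112.7 = 0.008873 and τ_data = 9/44.5 = 0.202247, so τ_n = 0.211120.
Rearranging for μ₀: μ₀ = (μ_n·τ_n − τ_data·x̄)/τ₀ = (-13.5703·0.211120 − 0.202247·-14.6) / 0.008873 = 0.087844/0.008873 ≈ 9.9.

μ₀ = 9.9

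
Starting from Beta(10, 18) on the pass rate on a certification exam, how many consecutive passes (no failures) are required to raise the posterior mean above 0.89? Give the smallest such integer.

After k passes and 0 failures the posterior is Beta(10+k, 18), with mean (10+k)/(10+18+k).
Set (10+k)/(28+k) > 0.89 and solve: k > (0.89·28 − 10)/(1 − 0.89) = 135.636.
The smallest integer exceeding 135.636 is 136.

k = 136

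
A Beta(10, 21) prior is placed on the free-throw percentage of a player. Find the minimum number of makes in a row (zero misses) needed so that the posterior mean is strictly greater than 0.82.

After k makes and 0 misses the posterior is Beta(10+k, 21), with mean (10+k)/(10+21+k).
Set (10+k)/(31+k) > 0.82 and solve: k > (0.82·31 − 10)/(1 − 0.82) = 85.667.
The smallest integer exceeding 85.667 is 86, and checking k=86: (96)/(117) = 0.8205 > 0.82.

k = 86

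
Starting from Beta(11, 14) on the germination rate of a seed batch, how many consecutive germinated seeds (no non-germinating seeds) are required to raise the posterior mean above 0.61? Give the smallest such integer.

After k germinated seeds and 0 non-germinating seeds the posterior is Beta(11+k, 14), with mean (11+k)/(11+14+k).
Set (11+k)/(25+k) > 0.61 and solve: k > (0.61·25 − 11)/(1 − 0.61) = 10.897.
The smallest integer exceeding 10.897 is 11, and checking k=11: (22)/(36) = 0.6111 > 0.61.

k = 11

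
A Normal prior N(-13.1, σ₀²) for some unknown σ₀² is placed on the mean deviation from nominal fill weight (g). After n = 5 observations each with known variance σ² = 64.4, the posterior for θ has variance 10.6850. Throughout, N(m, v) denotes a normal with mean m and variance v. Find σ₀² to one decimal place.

σ₀² = 62.7

For the Normal–Normal model with known σ², precisions add: τ_n = τ₀ + n/σ².
So 1/σ₀² = 1/10.6850 − 5/64.4 = 0.093589 − 0.077640 = 0.015949.
Hence σ₀² = 1/0.015949 ≈ 62.7.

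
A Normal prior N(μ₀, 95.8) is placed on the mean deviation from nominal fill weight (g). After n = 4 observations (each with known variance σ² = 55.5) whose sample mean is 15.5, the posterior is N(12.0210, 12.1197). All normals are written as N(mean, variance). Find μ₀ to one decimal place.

μ₀ = -12.0

The posterior mean is a precision-weighted average: μ_n = (τ₀μ₀ + τ_data·x̄)/(τ₀+τ_data), with τ₀=1/σ₀² and τ_data=n/σ².
Here τ₀ = 1/95.8 = 0.010438 and τ_data = 4/55.5 = 0.072072, so τ_n = 0.082510.
Rearranging for μ₀: μ₀ = (μ_n·τ_n − τ_data·x̄)/τ₀ = (12.0210·0.082510 − 0.072072·15.5) / 0.010438 = -0.125263/0.010438 ≈ -12.0.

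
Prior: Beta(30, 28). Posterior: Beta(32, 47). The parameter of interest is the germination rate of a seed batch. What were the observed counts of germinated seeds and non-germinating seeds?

Under Beta–binomial conjugacy the posterior parameters are (α+s, β+f).
So s = 32 − 30 = 2 and f = 47 − 28 = 19.

2 germinated seeds and 19 non-germinating seeds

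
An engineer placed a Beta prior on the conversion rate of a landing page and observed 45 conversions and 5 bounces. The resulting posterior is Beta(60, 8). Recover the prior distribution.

Beta(15, 3)

Under Beta–binomial conjugacy the posterior parameters are (α+s, β+f).
So α = 60 − 45 = 15 and β = 8 − 5 = 3.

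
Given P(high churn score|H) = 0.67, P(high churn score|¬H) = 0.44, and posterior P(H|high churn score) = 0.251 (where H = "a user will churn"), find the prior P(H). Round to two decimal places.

In odds form, posterior odds = prior odds × likelihood ratio, so prior odds = posterior odds ÷ LR.
Posterior odds = 0.251/(1−0.251) = 0.3351. LR = 0.67/0.44 = 1.5227.
Prior odds = 0.3351/1.5227 = 0.2201, so P(H) = 0.2201/(1+0.2201) ≈ 0.18.

P(H) = 0.18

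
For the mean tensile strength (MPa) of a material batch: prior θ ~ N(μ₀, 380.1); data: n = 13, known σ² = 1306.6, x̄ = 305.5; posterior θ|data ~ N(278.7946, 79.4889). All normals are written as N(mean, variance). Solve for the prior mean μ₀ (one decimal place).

With known observation variance, the Normal–Normal posterior has precision τ_n = τ₀ + n/σ² and mean μ_n = (τ₀μ₀ + (n/σ²)x̄)/τ_n.
Here τ₀ = 1/380.1 = 0.002631 and τ_data = 13/1306.6 = 0.009949, so τ_n = 0.012580.
Rearranging for μ₀: μ₀ = (μ_n·τ_n − τ_data·x̄)/τ₀ = (278.7946·0.012580 − 0.009949·305.5) / 0.002631 = 0.467817/0.002631 ≈ 177.8.

μ₀ = 177.8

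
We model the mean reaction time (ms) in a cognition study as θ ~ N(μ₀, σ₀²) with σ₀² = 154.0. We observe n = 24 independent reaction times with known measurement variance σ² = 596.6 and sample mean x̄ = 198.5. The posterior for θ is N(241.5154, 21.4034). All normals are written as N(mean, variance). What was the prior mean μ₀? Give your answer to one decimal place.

The posterior mean is a precision-weighted average: μ_n = (τ₀μ₀ + τ_data·x̄)/(τ₀+τ_data), with τ₀=1/σ₀² and τ_data=n/σ².
Here τ₀ = 1/154.0 = 0.006494 and τ_data = 24/596.6 = 0.040228, so τ_n = 0.046722.
Rearranging for μ₀: μ₀ = (μ_n·τ_n − τ_data·x̄)/τ₀ = (241.5154·0.046722 − 0.040228·198.5) / 0.006494 = 3.298825/0.006494 ≈ 508.0.

μ₀ = 508.0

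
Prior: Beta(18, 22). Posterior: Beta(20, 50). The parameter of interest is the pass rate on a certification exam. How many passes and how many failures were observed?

2 passes and 28 failures

Beta is conjugate to the binomial likelihood: posterior = Beta(α+s, β+f).
So s = 20 − 18 = 2 and f = 50 − 22 = 28.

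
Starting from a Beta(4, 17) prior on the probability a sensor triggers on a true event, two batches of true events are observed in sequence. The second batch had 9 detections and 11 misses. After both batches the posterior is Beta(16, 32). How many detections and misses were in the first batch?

3 detections and 4 misses

Because Beta–binomial updating is additive in the counts, the combined data contributed (α_post−α_prior, β_post−β_prior) successes and failures.
Total across both batches: 16−4=12 detections, 32−17=15 misses.
Subtract the second batch: 12−9=3 detections and 15−11=4 misses.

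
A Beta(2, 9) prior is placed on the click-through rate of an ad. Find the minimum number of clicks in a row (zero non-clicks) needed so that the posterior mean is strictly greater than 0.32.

k = 3

After k clicks and 0 non-clicks the posterior is Beta(2+k, 9), with mean (2+k)/(2+9+k).
Set (2+k)/(11+k) > 0.32 and solve: k > (0.32·11 − 2)/(1 − 0.32) = 2.235.
The smallest integer exceeding 2.235 is 3.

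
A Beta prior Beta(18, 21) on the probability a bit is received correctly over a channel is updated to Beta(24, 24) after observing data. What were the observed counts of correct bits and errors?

6 correct bits and 3 errors

Under Beta–binomial conjugacy the posterior parameters are (a+s, b+f).
Match parameters: s=24−18=6, f=24−21=3.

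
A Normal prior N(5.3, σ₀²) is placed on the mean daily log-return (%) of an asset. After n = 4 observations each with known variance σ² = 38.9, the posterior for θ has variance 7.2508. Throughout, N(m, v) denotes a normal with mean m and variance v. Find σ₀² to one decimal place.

σ₀² = 28.5

Posterior precision equals prior precision plus data precision: 1/σ_n² = 1/σ₀² + n/σ².
So 1/σ₀² = 1/7.2508 − 4/38.9 = 0.137916 − 0.102828 = 0.035088.
Hence σ₀² = 1/0.035088 ≈ 28.5.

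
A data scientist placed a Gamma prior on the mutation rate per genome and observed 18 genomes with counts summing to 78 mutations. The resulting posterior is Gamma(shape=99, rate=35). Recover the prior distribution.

Gamma–Poisson conjugacy: posterior shape = α + Σxᵢ, posterior rate = β + n.
So α = 99 − 78 = 21 and β = 35 − 18 = 17.

Gamma(shape=21, rate=17)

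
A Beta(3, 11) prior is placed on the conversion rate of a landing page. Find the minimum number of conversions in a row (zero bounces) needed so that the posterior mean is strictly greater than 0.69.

After k conversions and 0 bounces the posterior is Beta(3+k, 11), with mean (3+k)/(3+11+k).
Set (3+k)/(14+k) > 0.69 and solve: k > (0.69·14 − 3)/(1 − 0.69) = 21.484.
The smallest integer exceeding 21.484 is 22, and checking k=22: (25)/(36) = 0.6944 > 0.69.

k = 22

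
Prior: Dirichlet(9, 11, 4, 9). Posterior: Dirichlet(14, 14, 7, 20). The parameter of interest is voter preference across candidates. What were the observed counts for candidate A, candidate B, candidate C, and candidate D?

counts (5, 3, 3, 11)

For a Dirichlet(α) prior with multinomial counts c, the posterior is Dirichlet(α + c) componentwise.
Counts are posterior − prior componentwise: 14−9=5, 14−11=3, 7−4=3, 20−9=11.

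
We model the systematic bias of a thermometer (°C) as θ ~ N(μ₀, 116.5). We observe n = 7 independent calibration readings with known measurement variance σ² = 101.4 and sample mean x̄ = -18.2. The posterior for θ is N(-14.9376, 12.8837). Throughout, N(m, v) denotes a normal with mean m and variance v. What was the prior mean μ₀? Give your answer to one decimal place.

μ₀ = 11.3

The posterior mean is a precision-weighted average: μ_n = (τ₀μ₀ + τ_data·x̄)/(τ₀+τ_data), with τ₀=1/σ₀² and τ_data=n/σ².
Here τ₀ = 1/116.5 = 0.008584 and τ_data = 7/101.4 = 0.069034, so τ_n = 0.077618.
Rearranging for μ₀: μ₀ = (μ_n·τ_n − τ_data·x̄)/τ₀ = (-14.9376·0.077618 − 0.069034·-18.2) / 0.008584 = 0.096992/0.008584 ≈ 11.3.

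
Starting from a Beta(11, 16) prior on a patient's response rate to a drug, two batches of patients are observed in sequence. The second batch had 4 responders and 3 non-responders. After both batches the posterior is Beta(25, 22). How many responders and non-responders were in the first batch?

Sequential conjugate updates are equivalent to a single update on the pooled data, so total successes = posterior α − prior α and total failures = posterior β − prior β.
Total across both batches: 25−11=14 responders, 22−16=6 non-responders.
Subtract the second batch: 14−4=10 responders and 6−3=3 non-responders.

10 responders and 3 non-responders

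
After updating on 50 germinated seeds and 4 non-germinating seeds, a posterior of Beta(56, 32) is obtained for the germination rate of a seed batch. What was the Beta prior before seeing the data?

Beta is conjugate to the binomial likelihood: posterior = Beta(a+s, b+f).
Subtract the data counts: 56−50=6, 32−4=28.

Beta(6, 28)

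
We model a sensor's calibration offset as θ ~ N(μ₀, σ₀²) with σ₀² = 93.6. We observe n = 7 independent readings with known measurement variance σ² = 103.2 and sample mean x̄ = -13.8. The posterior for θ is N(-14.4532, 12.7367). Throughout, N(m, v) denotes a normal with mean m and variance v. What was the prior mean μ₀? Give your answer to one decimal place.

μ₀ = -18.6

With known observation variance, the Normal–Normal posterior has precision τ_n = τ₀ + n/σ² and mean μ_n = (τ₀μ₀ + (n/σ²)x̄)/τ_n.
Here τ₀ = 1/93.6 = 0.010684 and τ_data = 7/103.2 = 0.067829, so τ_n = 0.078513.
Rearranging for μ₀: μ₀ = (μ_n·τ_n − τ_data·x̄)/τ₀ = (-14.4532·0.078513 − 0.067829·-13.8) / 0.010684 = -0.198724/0.010684 ≈ -18.6.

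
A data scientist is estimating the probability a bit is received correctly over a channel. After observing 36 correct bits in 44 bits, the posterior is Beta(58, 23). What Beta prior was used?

Beta is conjugate to the binomial likelihood: posterior = Beta(a+s, b+f).
So a = 58 − 36 = 22 and b = 23 − 8 = 15.

Beta(22, 15)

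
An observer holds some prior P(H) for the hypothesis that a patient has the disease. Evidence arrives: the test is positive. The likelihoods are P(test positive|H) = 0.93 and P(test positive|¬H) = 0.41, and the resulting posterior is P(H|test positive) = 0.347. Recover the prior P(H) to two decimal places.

In odds form, posterior odds = prior odds × likelihood ratio, so prior odds = posterior odds ÷ LR.
Posterior odds = 0.347/(1−0.347) = 0.5314. LR = 0.93/0.41 = 2.2683.
Prior odds = 0.5314/2.2683 = 0.2343, so P(H) = 0.2343/(1+0.2343) ≈ 0.19.

P(H) = 0.19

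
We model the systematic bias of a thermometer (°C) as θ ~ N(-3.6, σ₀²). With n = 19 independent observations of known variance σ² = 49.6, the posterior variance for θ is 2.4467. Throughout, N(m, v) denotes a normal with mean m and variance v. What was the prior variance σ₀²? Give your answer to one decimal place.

For the Normal–Normal model with known σ², precisions add: τ_n = τ₀ + n/σ².
So 1/σ₀² = 1/2.4467 − 19/49.6 = 0.408714 − 0.383065 = 0.025649.
Hence σ₀² = 1/0.025649 ≈ 39.0.

σ₀² = 39.0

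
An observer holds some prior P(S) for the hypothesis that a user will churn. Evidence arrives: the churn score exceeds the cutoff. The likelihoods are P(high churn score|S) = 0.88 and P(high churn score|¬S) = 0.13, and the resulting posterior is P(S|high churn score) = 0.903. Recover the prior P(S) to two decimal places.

Bayes' rule in odds form gives O(S|E) = O(S)·[P(E|S)/P(E|¬S)], hence O(S) = O(S|E)/LR.
Posterior odds = 0.903/(1−0.903) = 9.3093. LR = 0.88/0.13 = 6.7692.
Prior odds = 9.3093/6.7692 = 1.3752, so P(S) = 1.3752/(1+1.3752) ≈ 0.58.

P(S) = 0.58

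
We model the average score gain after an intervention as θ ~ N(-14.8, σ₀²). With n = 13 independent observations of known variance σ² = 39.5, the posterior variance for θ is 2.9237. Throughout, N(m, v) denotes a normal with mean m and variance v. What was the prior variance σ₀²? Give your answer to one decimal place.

σ₀² = 77.4

For the Normal–Normal model with known σ², precisions add: τ_n = τ₀ + n/σ².
So 1/σ₀² = 1/2.9237 − 13/39.5 = 0.342032 − 0.329114 = 0.012918.
Hence σ₀² = 1/0.012918 ≈ 77.4.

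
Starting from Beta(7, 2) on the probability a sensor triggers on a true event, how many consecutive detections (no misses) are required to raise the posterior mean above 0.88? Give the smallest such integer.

After k detections and 0 misses the posterior is Beta(7+k, 2), with mean (7+k)/(7+2+k).
Set (7+k)/(9+k) > 0.88 and solve: k > (0.88·9 − 7)/(1 − 0.88) = 7.667.
The smallest integer exceeding 7.667 is 8, and checking k=8: (15)/(17) = 0.8824 > 0.88.

k = 8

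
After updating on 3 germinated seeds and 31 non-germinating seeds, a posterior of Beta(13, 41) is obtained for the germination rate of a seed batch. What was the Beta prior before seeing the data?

Beta(10, 10)

Under Beta–binomial conjugacy the posterior parameters are (α+s, β+f).
Subtract the data counts: 13−3=10, 41−31=10.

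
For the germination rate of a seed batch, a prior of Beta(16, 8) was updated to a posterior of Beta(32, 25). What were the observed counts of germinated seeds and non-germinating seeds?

16 germinated seeds and 17 non-germinating seeds

A Beta(a, b) prior with s successes and f failures in binomial data gives a Beta(a+s, b+f) posterior.
Match parameters: s=32−16=16, f=25−8=17.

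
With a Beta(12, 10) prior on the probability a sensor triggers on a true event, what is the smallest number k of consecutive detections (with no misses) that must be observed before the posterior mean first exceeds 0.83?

After k detections and 0 misses the posterior is Beta(12+k, 10), with mean (12+k)/(12+10+k).
Set (12+k)/(22+k) > 0.83 and solve: k > (0.83·22 − 12)/(1 − 0.83) = 36.824.
The smallest integer exceeding 36.824 is 37, and checking k=37: (49)/(59) = 0.8305 > 0.83.

k = 37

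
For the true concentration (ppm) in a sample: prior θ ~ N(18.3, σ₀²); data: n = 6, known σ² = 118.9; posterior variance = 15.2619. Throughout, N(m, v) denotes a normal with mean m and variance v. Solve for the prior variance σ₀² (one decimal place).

Posterior precision equals prior precision plus data precision: 1/σ_n² = 1/σ₀² + n/σ².
So 1/σ₀² = 1/15.2619 − 6/118.9 = 0.065523 − 0.050463 = 0.015060.
Hence σ₀² = 1/0.015060 ≈ 66.4.

σ₀² = 66.4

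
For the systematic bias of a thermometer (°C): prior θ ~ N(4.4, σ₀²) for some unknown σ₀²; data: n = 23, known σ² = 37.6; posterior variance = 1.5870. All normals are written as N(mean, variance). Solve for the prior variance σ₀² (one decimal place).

σ₀² = 54.3

Posterior precision equals prior precision plus data precision: 1/σ_n² = 1/σ₀² + n/σ².
So 1/σ₀² = 1/1.5870 − 23/37.6 = 0.630120 − 0.611702 = 0.018418.
Hence σ₀² = 1/0.018418 ≈ 54.3.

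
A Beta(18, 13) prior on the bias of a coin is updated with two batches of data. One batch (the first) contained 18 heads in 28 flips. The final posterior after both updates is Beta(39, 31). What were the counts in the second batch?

3 heads and 8 tails

Because Beta–binomial updating is additive in the counts, the combined data contributed (α_post−α_prior, β_post−β_prior) successes and failures.
Total across both batches: 39−18=21 heads, 31−13=18 tails.
Subtract the first batch: 21−18=3 heads and 18−10=8 tails.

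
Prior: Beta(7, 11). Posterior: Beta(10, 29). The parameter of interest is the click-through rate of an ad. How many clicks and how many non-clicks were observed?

3 clicks and 18 non-clicks

Under Beta–binomial conjugacy the posterior parameters are (a+s, b+f).
So s = 10 − 7 = 3 and f = 29 − 11 = 18.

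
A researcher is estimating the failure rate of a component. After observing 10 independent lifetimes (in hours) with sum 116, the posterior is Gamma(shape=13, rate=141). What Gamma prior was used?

Gamma(shape=3, rate=25)

For an exponential likelihood with a Gamma(α, β) prior on the rate, n observations with total T give posterior Gamma(α+n, β+T).
So α = 13 − 10 = 3 and β = 141 − 116 = 25.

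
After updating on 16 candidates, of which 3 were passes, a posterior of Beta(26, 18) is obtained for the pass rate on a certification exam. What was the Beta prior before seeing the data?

Beta(23, 5)

Beta is conjugate to the binomial likelihood: posterior = Beta(α+s, β+f).
Subtract the data counts: 26−3=23, 18−13=5.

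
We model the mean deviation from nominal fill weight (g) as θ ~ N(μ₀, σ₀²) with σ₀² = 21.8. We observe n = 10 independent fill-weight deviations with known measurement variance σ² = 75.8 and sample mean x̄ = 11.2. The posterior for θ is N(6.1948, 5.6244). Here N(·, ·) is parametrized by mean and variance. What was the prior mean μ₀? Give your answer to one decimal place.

μ₀ = -8.2

With known observation variance, the Normal–Normal posterior has precision τ_n = τ₀ + n/σ² and mean μ_n = (τ₀μ₀ + (n/σ²)x̄)/τ_n.
Here τ₀ = 1/21.8 = 0.045872 and τ_data = 10/75.8 = 0.131926, so τ_n = 0.177798.
Rearranging for μ₀: μ₀ = (μ_n·τ_n − τ_data·x̄)/τ₀ = (6.1948·0.177798 − 0.131926·11.2) / 0.045872 = -0.376148/0.045872 ≈ -8.2.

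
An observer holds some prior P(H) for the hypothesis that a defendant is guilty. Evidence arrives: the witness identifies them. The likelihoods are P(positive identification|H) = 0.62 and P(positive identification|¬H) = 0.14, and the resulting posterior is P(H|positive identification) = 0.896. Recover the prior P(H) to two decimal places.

P(H) = 0.66

In odds form, posterior odds = prior odds × likelihood ratio, so prior odds = posterior odds ÷ LR.
Posterior odds = 0.896/(1−0.896) = 8.6154. LR = 0.62/0.14 = 4.4286.
Prior odds = 8.6154/4.4286 = 1.9454, so P(H) = 1.9454/(1+1.9454) ≈ 0.66.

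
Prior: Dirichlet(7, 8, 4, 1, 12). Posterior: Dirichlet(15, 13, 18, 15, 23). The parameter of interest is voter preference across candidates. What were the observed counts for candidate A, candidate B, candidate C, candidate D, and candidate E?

For a Dirichlet(α) prior with multinomial counts c, the posterior is Dirichlet(α + c) componentwise.
Counts are posterior − prior componentwise: 15−7=8, 13−8=5, 18−4=14, 15−1=14, 23−12=11.

counts (8, 5, 14, 14, 11)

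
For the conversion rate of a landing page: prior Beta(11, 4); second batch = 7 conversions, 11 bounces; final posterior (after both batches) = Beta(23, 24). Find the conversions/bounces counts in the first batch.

Sequential conjugate updates are equivalent to a single update on the pooled data, so total successes = posterior α − prior α and total failures = posterior β − prior β.
Total across both batches: 23−11=12 conversions, 24−4=20 bounces.
Subtract the second batch: 12−7=5 conversions and 20−11=9 bounces.

5 conversions and 9 bounces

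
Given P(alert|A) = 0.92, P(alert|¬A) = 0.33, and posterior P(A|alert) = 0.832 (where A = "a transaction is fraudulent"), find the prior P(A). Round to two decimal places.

Bayes' rule in odds form gives O(A|E) = O(A)·[P(E|A)/P(E|¬A)], hence O(A) = O(A|E)/LR.
Posterior odds = 0.832/(1−0.832) = 4.9524. LR = 0.92/0.33 = 2.7879.
Prior odds = 4.9524/2.7879 = 1.7764, so P(A) = 1.7764/(1+1.7764) ≈ 0.64.

P(A) = 0.64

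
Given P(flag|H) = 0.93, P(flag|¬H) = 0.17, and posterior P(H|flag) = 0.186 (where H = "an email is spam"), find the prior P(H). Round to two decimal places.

P(H) = 0.04

Bayes' rule in odds form gives O(H|E) = O(H)·[P(E|H)/P(E|¬H)], hence O(H) = O(H|E)/LR.
Posterior odds = 0.186/(1−0.186) = 0.2285. LR = 0.93/0.17 = 5.4706.
Prior odds = 0.2285/5.4706 = 0.0418, so P(H) = 0.0418/(1+0.0418) ≈ 0.04.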